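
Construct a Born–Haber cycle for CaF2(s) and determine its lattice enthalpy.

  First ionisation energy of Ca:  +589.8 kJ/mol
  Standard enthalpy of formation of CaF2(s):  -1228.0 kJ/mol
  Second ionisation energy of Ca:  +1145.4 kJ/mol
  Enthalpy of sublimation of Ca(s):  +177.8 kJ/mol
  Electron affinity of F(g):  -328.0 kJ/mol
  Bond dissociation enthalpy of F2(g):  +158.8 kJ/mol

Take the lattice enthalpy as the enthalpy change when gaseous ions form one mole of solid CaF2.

ΔHf° = 1·ΔHsub + 1·(ΣIE) + 1·D(F2) + 2·EA + U
-1228.0 = 1·(+177.8) + 1·(+1735.2) + 1·(+158.8) + 2·(-328.0) + U
U = -1228.0 − (+1415.8) = -2643.8 kJ/mol

U = -2643.8 kJ/mol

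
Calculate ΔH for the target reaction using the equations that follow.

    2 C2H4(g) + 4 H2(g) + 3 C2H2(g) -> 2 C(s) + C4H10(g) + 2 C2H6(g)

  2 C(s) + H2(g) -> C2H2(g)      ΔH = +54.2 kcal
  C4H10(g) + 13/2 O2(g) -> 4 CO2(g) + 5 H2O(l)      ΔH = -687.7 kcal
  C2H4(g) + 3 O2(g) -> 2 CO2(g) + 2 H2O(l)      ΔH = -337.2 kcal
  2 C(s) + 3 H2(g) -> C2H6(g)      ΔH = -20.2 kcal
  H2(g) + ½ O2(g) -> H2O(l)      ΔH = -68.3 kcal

ΔH = -258.0 kcal

equation 1 reversed and × 3 (reverse to put C2H2(g) on the reactant side; scale by 3 for the 3 C2H2(g)): (-3)·(+54.2) = -162.6 kcal
equation 2 reversed (C4H10(g) must end up as a product): +687.7 kcal
equation 3 × 2 (scale by 2 for the 2 C2H4(g)): (2)·(-337.2) = -674.4 kcal
equation 4 × 2 (×2 to match 2 C2H6(g) in the target): (2)·(-20.2) = -40.4 kcal
equation 5 as written: -68.3 kcal
ΔH = (-162.6) + (+687.7) + (-674.4) + (-40.4) + (-68.3) = -258.0 kcal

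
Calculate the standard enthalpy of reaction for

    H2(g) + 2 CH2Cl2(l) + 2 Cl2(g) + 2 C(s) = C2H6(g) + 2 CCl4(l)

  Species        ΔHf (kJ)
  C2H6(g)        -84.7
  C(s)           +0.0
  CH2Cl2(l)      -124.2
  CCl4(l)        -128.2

ΔH° = -92.7 kJ

ΔH°rxn = Σ nΔHf°(products) − Σ nΔHf°(reactants).
Products: 1·(-84.7) + 2·(-128.2) = -341.1
Reactants: 1·(+0.0) + 2·(-124.2) + 2·(+0.0) + 2·(+0.0) = -248.4
ΔH° = (-341.1) − (-248.4) = -92.7 kJ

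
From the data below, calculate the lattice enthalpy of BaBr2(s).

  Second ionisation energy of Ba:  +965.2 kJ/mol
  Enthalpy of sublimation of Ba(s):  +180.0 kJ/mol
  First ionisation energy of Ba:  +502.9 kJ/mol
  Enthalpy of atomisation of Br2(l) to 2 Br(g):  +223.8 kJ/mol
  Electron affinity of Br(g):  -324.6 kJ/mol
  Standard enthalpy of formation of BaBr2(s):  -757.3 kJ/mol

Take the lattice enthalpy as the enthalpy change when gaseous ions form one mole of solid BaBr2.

U = -1980.0 kJ/mol

ΔHf° = 1·ΔHsub + 1·(ΣIE) + 1·D(Br2) + 2·EA + U
-757.3 = 1·(+180.0) + 1·(+1468.1) + 1·(+223.8) + 2·(-324.6) + U
U = -757.3 − (+1222.7) = -1980.0 kJ/mol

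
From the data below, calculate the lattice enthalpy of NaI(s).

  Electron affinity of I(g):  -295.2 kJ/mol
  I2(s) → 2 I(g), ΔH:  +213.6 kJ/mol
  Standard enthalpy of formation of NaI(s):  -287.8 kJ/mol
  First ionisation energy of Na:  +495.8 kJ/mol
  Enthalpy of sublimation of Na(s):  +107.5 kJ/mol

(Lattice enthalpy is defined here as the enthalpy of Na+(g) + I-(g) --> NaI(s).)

U = -702.7 kJ/mol

ΔHf° = 1·ΔHsub + 1·(ΣIE) + 1/2·D(I2) + 1·EA + U
-287.8 = 1·(+107.5) + 1·(+495.8) + 1/2·(+213.6) + 1·(-295.2) + U
U = -287.8 − (+414.9) = -702.7 kJ/mol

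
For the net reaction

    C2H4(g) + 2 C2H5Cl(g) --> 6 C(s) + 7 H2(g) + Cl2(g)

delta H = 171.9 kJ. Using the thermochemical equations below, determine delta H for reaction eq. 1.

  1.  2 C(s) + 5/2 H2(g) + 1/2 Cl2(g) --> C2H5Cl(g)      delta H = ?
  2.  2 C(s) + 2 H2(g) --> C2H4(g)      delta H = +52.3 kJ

eq. 1 reversed and × 2 (C2H5Cl(g) must end up as a reactant; scale by 2 for the 2 C2H5Cl(g)): contributes −2·x
eq. 2 reversed (C2H4(g) must end up as a reactant): -52.3 kJ
+171.9 = (-52.3) − 2·x
x = (+171.9 − (-52.3)) / (-2) = -112.1 kJ

delta H = -112.1 kJ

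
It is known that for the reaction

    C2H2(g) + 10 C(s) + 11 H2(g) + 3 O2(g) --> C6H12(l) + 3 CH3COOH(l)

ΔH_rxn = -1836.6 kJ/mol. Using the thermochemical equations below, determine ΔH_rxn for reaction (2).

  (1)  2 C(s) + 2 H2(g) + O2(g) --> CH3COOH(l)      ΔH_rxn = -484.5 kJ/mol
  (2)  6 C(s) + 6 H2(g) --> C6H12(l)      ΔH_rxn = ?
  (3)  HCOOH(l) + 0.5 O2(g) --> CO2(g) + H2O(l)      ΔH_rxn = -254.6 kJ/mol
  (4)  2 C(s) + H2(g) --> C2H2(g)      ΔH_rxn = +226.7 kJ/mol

(1) × 3: (3)·(-484.5) = -1453.5 kJ/mol
(2) as written: contributes x
(3): not needed.
(4) reversed: -226.7 kJ/mol
-1836.6 = (-1453.5) + (-226.7) + x
x = (-1836.6 − (-1680.2)) / (1) = -156.4 kJ/mol

ΔH_rxn = -156.4 kJ/mol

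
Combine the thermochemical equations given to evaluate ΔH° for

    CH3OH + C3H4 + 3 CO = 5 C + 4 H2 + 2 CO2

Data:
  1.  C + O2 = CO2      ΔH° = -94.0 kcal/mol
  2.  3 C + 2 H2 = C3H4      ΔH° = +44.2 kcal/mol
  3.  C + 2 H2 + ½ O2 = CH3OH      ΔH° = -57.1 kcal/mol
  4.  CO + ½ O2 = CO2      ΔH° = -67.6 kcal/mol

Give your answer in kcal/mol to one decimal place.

eq. 1 reversed: +94.0 kcal/mol
eq. 2 reversed: -44.2 kcal/mol
eq. 3 reversed: +57.1 kcal/mol
eq. 4 × 3: (3)·(-67.6) = -202.8 kcal/mol
Summing the manipulated equations, ΔH° = (+94.0) + (-44.2) + (+57.1) + (-202.8) = -95.9 kcal/mol

ΔH° = -95.9 kcal/mol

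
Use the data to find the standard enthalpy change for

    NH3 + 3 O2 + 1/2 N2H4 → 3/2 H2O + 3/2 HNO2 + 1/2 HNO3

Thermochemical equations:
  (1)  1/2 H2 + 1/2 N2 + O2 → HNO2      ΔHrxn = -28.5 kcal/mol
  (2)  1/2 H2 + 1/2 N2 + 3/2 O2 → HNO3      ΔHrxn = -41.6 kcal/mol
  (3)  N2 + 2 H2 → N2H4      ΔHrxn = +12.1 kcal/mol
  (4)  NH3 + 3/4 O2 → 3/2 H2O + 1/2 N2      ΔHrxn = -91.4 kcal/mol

(1) × 3/2: (3/2)·(-28.5) = -42.75 kcal/mol
(2) × 1/2: (1/2)·(-41.6) = -20.8 kcal/mol
(3) reversed and × 1/2: (-1/2)·(+12.1) = -6.05 kcal/mol
(4) as written: -91.4 kcal/mol
ΔHrxn = (3/2)·(-28.5) + (1/2)·(-41.6) + (-1/2)·(+12.1) + (1)·(-91.4) = -161.0 kcal/mol

ΔHrxn = -161.0 kcal/mol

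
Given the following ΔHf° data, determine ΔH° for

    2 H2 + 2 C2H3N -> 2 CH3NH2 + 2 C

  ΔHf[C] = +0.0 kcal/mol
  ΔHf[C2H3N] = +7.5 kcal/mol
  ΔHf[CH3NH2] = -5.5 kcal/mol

Products: 2·(-5.5) + 2·(+0.0) = -11.0
Reactants: 2·(+0.0) + 2·(+7.5) = +15.0
ΔH° = (-11.0) − (+15.0) = -26.0 kcal/mol

ΔH° = -26.0 kcal/mol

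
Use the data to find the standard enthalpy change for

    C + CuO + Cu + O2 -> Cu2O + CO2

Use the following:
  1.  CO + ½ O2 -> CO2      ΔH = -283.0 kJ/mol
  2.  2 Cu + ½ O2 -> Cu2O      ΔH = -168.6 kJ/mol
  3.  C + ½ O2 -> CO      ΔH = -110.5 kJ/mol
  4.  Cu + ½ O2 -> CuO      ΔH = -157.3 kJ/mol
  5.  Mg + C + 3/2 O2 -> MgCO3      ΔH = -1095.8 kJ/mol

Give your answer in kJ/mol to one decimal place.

ΔH = -404.8 kJ/mol

eq. 1 as written: -283.0 kJ/mol
eq. 2 as written: -168.6 kJ/mol
eq. 3 as written: -110.5 kJ/mol
eq. 4 reversed: +157.3 kJ/mol
eq. 5: not needed.
Since enthalpy is a state function, ΔH = (1)·(-283.0) + (1)·(-168.6) + (1)·(-110.5) + (-1)·(-157.3) = -404.8 kJ/mol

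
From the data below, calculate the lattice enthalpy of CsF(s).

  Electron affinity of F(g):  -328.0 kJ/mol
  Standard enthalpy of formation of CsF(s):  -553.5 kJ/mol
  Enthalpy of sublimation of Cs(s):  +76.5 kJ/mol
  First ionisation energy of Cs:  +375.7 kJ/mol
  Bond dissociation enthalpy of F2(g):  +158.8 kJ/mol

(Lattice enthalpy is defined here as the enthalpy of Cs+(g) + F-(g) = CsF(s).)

U = -757.1 kJ/mol

ΔHf° = 1·ΔHsub + 1·(ΣIE) + 1/2·D(F2) + 1·EA + U
-553.5 = 1·(+76.5) + 1·(+375.7) + 1/2·(+158.8) + 1·(-328.0) + U
U = -553.5 − (+203.6) = -757.1 kJ/mol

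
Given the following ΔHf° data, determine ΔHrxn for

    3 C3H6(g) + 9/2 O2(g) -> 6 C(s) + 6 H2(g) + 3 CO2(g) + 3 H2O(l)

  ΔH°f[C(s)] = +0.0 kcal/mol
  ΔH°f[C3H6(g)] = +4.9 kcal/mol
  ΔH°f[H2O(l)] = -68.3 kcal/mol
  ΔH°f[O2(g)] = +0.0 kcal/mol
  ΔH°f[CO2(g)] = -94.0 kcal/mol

ΔHrxn = -501.6 kcal/mol

Products: 6·(+0.0) + 6·(+0.0) + 3·(-94.0) + 3·(-68.3) = -486.9
Reactants: 3·(+4.9) + 9/2·(+0.0) = +14.7
ΔHrxn = (-486.9) − (+14.7) = -501.6 kcal/mol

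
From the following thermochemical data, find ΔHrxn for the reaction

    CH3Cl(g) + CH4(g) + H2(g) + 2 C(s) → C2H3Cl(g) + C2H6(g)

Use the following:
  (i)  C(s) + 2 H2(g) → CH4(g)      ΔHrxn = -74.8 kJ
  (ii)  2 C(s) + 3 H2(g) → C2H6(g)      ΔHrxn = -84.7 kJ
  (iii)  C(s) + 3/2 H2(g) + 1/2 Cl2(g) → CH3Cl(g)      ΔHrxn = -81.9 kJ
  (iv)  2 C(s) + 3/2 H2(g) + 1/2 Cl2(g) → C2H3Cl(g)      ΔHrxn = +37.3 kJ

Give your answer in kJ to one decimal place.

(i) reversed: +74.8 kJ
(ii) as written: -84.7 kJ
(iii) reversed: +81.9 kJ
(iv) as written: +37.3 kJ
Combining the equations, ΔHrxn = (+74.8) + (-84.7) + (+81.9) + (+37.3) = 109.3 kJ

ΔHrxn = 109.3 kJ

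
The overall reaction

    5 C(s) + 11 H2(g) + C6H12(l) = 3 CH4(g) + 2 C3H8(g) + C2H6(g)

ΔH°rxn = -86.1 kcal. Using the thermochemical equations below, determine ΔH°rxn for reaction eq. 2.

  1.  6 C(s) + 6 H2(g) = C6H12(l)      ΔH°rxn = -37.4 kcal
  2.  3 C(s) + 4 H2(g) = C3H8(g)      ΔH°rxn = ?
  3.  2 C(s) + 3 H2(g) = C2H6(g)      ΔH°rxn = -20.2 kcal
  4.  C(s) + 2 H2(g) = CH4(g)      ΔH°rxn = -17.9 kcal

eq. 1 reversed: +37.4 kcal
eq. 2 × 2: contributes 2·x
eq. 3 as written: -20.2 kcal
eq. 4 × 3: (3)·(-17.9) = -53.7 kcal
-86.1 = (+37.4) + (-20.2) + (-53.7) + 2·x
x = (-86.1 − (-36.5)) / (2) = -24.8 kcal

ΔH°rxn = -24.8 kcal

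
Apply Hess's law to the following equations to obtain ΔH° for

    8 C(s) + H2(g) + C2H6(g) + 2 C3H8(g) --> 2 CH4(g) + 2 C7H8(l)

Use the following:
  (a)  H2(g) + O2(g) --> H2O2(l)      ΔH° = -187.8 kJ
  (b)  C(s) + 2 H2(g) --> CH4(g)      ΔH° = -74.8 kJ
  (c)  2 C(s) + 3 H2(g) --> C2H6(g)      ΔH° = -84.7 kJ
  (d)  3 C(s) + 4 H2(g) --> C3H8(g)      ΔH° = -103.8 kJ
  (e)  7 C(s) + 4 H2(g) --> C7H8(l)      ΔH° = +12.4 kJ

ΔH° = 167.5 kJ

(a): not needed.
(b) × 2: (2)·(-74.8) = -149.6 kJ
(c) reversed: +84.7 kJ
(d) reversed and × 2: (-2)·(-103.8) = +207.6 kJ
(e) × 2: (2)·(+12.4) = +24.8 kJ
ΔH° = (2)·(-74.8) + (-1)·(-84.7) + (-2)·(-103.8) + (2)·(+12.4) = 167.5 kJ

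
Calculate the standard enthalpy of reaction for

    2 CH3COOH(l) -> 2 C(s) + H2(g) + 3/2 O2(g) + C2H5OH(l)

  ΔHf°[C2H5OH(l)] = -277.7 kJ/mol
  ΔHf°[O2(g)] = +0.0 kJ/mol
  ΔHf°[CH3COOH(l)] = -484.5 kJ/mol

Products: 2·(+0.0) + 1·(+0.0) + 3/2·(+0.0) + 1·(-277.7) = -277.7
Reactants: 2·(-484.5) = -969.0
ΔHrxn = (-277.7) − (-969.0) = 691.3 kJ/mol

ΔHrxn = 691.3 kJ/mol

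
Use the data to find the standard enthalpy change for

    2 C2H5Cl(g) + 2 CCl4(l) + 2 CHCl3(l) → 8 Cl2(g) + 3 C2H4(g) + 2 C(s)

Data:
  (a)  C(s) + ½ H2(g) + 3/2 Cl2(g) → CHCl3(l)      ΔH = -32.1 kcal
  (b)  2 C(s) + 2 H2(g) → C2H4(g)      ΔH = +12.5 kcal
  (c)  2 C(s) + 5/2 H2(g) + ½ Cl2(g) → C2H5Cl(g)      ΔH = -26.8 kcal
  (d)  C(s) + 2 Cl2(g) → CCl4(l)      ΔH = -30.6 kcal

ΔH = 216.5 kcal

(a) reversed and × 2 (CHCl3(l) must end up as a reactant; scale by 2 for the 2 CHCl3(l)): (-2)·(-32.1) = +64.2 kcal
(b) × 3 (×3 to match 3 C2H4(g) in the target): (3)·(+12.5) = +37.5 kcal
(c) reversed and × 2 (reverse to put C2H5Cl(g) on the reactant side; ×2 to match 2 C2H5Cl(g) in the target): (-2)·(-26.8) = +53.6 kcal
(d) reversed and × 2 (reverse to put CCl4(l) on the reactant side; ×2 to match 2 CCl4(l) in the target): (-2)·(-30.6) = +61.2 kcal
Combining the equations, ΔH = (+64.2) + (+37.5) + (+53.6) + (+61.2) = 216.5 kcal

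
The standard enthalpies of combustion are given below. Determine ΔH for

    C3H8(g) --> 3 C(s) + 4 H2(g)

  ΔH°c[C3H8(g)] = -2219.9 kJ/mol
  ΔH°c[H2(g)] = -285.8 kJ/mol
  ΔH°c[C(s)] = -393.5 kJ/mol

With combustion enthalpies, reactants minus products:
= [1·(-2219.9)] − [3·(-393.5) + 4·(-285.8)]
= 103.8 kJ/mol

ΔH = 103.8 kJ/mol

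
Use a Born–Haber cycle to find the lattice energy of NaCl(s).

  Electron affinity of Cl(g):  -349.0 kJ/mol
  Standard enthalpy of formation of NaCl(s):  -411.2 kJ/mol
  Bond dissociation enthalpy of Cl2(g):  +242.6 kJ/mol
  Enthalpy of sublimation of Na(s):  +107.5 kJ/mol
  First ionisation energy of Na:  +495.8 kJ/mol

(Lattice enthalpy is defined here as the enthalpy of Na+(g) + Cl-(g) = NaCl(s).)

ΔHf° = 1·ΔHsub + 1·(ΣIE) + 1/2·D(Cl2) + 1·EA + U
-411.2 = 1·(+107.5) + 1·(+495.8) + 1/2·(+242.6) + 1·(-349.0) + U
U = -411.2 − (+375.6) = -786.8 kJ/mol

U = -786.8 kJ/mol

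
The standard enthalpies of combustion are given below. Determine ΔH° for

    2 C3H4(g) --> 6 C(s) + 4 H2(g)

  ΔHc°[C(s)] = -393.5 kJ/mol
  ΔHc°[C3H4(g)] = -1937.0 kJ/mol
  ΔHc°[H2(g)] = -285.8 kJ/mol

ΔH° = -369.8 kJ/mol

Using ΔH = Σ nΔHc°(reactants) − Σ nΔHc°(products):
= [2·(-1937.0)] − [6·(-393.5) + 4·(-285.8)]
= -369.8 kJ/mol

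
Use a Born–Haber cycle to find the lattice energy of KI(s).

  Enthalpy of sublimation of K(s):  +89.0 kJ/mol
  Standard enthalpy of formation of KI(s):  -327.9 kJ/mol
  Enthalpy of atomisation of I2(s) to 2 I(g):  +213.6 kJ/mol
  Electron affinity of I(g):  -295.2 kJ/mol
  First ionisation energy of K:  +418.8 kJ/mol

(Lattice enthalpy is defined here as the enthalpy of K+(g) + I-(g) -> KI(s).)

ΔHf° = 1·ΔHsub + 1·(ΣIE) + 1/2·D(I2) + 1·EA + U
-327.9 = 1·(+89.0) + 1·(+418.8) + 1/2·(+213.6) + 1·(-295.2) + U
U = -327.9 − (+319.4) = -647.3 kJ/mol

U = -647.3 kJ/mol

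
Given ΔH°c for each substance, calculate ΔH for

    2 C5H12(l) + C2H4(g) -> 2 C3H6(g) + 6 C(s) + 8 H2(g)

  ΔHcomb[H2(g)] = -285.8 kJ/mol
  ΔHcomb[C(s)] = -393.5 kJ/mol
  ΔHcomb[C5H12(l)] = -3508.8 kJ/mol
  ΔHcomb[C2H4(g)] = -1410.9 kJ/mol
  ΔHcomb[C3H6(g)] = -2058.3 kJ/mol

ΔH = 335.5 kJ/mol

With combustion enthalpies, reactants minus products:
= [2·(-3508.8) + 1·(-1410.9)] − [2·(-2058.3) + 6·(-393.5) + 8·(-285.8)]
= 335.5 kJ/mol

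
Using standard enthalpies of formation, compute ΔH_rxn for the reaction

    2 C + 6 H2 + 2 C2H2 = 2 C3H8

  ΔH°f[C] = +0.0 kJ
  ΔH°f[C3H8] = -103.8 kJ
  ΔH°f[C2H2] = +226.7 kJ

ΔH°rxn = Σ nΔHf°(products) − Σ nΔHf°(reactants).
Products: 2·(-103.8) = -207.6
Reactants: 2·(+0.0) + 6·(+0.0) + 2·(+226.7) = +453.4
ΔH_rxn = (-207.6) − (+453.4) = -661.0 kJ

ΔH_rxn = -661.0 kJ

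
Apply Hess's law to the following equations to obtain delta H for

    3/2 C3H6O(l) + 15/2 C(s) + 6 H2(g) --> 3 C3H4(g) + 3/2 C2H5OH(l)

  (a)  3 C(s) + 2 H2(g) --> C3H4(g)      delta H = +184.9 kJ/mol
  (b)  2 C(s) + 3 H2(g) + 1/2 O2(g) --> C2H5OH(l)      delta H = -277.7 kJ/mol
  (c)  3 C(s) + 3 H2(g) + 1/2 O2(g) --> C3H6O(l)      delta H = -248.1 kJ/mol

(a) × 3 (×3 to match 3 C3H4(g) in the target): (3)·(+184.9) = +554.7 kJ/mol
(b) × 3/2 (scale by 3/2 for the 3/2 C2H5OH(l)): (3/2)·(-277.7) = -416.55 kJ/mol
(c) reversed and × 3/2 (C3H6O(l) must end up as a reactant; ×3/2 to match 3/2 C3H6O(l) in the target): (-3/2)·(-248.1) = +372.15 kJ/mol
Combining the equations, delta H = (+554.7) + (-416.55) + (+372.15) = 510.3 kJ/mol

delta H = 510.3 kJ/mol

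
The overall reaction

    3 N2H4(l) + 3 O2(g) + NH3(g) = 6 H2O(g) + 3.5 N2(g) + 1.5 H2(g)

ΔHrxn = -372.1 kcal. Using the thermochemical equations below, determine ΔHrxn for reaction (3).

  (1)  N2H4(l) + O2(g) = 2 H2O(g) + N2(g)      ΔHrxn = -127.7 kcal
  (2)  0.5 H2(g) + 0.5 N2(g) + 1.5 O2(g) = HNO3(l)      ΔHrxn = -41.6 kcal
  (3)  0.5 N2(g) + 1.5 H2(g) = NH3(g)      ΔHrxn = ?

(1) × 3: (3)·(-127.7) = -383.1 kcal
(2): not needed.
(3) reversed: contributes −x
-372.1 = (-383.1) − x
x = (-372.1 − (-383.1)) / (-1) = -11.0 kcal

ΔHrxn = -11.0 kcal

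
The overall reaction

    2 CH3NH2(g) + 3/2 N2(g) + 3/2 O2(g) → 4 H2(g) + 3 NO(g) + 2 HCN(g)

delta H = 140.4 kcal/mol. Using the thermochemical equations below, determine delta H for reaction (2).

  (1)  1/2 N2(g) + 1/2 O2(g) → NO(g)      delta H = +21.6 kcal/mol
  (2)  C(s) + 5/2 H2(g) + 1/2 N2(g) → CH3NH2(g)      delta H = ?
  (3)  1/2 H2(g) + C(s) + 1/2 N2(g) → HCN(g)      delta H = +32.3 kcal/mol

delta H = -5.5 kcal/mol

(1) × 3 (×3 to match 3 NO(g) in the target): (3)·(+21.6) = +64.8 kcal/mol
(2) reversed and × 2 (CH3NH2(g) must end up as a reactant; ×2 to match 2 CH3NH2(g) in the target): contributes −2·x
(3) × 2 (×2 to match 2 HCN(g) in the target): (2)·(+32.3) = +64.6 kcal/mol
+140.4 = (+64.8) + (+64.6) − 2·x
x = (+140.4 − (+129.4)) / (-2) = -5.5 kcal/mol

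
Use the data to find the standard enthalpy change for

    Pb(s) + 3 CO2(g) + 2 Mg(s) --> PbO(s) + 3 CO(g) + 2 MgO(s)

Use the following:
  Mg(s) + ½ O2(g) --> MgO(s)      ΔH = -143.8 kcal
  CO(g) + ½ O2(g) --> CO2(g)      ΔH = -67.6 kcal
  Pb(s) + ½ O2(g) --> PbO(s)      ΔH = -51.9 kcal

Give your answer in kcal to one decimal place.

ΔH = -136.7 kcal

equation 1 × 2 (×2 to match 2 MgO(s) in the target): (2)·(-143.8) = -287.6 kcal
equation 2 reversed and × 3 (reverse to put CO(g) on the product side; scale by 3 for the 3 CO(g)): (-3)·(-67.6) = +202.8 kcal
equation 3 as written (PbO(s) already on the product side): -51.9 kcal
By Hess's law, ΔH = (-287.6) + (+202.8) + (-51.9) = -136.7 kcal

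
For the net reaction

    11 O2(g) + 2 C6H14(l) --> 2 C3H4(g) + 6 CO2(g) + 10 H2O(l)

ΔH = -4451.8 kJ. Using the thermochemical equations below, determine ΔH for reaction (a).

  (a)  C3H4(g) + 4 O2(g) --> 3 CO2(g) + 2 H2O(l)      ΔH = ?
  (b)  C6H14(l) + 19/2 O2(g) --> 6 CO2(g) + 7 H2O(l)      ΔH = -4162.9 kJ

(a) reversed and × 2: contributes −2·x
(b) × 2: (2)·(-4162.9) = -8325.8 kJ
-4451.8 = (-8325.8) − 2·x
x = (-4451.8 − (-8325.8)) / (-2) = -1937.0 kJ

ΔH = -1937.0 kJ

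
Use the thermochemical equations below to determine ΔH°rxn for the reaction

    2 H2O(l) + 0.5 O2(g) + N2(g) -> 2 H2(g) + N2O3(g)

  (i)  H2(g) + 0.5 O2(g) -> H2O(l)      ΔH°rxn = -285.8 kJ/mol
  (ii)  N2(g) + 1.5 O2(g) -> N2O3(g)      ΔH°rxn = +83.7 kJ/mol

(i) reversed and × 2 (H2O(l) must end up as a reactant; scale by 2 for the 2 H2O(l)): (-2)·(-285.8) = +571.6 kJ/mol
(ii) as written (N2O3(g) already on the product side): +83.7 kJ/mol
By Hess's law, ΔH°rxn = (+571.6) + (+83.7) = 655.3 kJ/mol

ΔH°rxn = 655.3 kJ/mol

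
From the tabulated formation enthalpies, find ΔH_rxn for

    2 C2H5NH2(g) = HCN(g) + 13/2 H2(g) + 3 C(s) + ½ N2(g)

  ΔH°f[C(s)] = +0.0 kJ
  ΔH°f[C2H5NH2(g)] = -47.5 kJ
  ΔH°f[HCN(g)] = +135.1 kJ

ΔH_rxn = 230.1 kJ

Products: 1·(+135.1) + 13/2·(+0.0) + 3·(+0.0) + 1/2·(+0.0) = +135.1
Reactants: 2·(-47.5) = -95.0
ΔH_rxn = (+135.1) − (-95.0) = 230.1 kJ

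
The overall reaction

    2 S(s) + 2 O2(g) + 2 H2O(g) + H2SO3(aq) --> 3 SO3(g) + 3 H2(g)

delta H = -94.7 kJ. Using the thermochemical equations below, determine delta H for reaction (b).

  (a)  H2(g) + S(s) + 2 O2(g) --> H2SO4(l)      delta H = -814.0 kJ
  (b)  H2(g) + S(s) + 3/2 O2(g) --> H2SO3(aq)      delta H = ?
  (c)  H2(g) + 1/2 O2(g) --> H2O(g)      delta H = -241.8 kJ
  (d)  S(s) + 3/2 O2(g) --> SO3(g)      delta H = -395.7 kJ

(a): not needed.
(b) reversed: contributes −x
(c) reversed and × 2: (-2)·(-241.8) = +483.6 kJ
(d) × 3: (3)·(-395.7) = -1187.1 kJ
-94.7 = (+483.6) + (-1187.1) − x
x = (-94.7 − (-703.5)) / (-1) = -608.8 kJ

delta H = -608.8 kJ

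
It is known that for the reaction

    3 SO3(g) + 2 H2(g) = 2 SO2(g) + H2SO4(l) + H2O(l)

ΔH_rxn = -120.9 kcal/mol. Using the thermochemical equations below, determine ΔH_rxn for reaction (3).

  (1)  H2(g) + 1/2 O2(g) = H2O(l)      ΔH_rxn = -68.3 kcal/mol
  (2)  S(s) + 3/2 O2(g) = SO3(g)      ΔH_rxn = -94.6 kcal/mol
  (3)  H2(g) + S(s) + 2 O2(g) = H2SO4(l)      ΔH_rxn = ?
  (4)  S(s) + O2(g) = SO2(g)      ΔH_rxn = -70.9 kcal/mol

ΔH_rxn = -194.6 kcal/mol

(1) as written: -68.3 kcal/mol
(2) reversed and × 3: (-3)·(-94.6) = +283.8 kcal/mol
(3) as written: contributes x
(4) × 2: (2)·(-70.9) = -141.8 kcal/mol
-120.9 = (-68.3) + (+283.8) + (-141.8) + x
x = (-120.9 − (+73.7)) / (1) = -194.6 kcal/mol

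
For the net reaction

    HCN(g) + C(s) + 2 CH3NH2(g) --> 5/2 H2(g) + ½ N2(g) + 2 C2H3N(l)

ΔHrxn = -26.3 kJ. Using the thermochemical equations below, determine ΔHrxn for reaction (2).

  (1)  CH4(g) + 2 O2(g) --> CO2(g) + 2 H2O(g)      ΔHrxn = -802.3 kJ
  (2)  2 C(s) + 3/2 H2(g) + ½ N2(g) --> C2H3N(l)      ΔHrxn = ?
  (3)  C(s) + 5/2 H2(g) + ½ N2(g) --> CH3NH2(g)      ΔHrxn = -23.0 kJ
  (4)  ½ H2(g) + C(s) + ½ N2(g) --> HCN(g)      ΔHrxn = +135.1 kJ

ΔHrxn = 31.4 kJ

(1): not needed (O2(g) appears nowhere else).
(2) × 2 (×2 to match 2 C2H3N(l) in the target): contributes 2·x
(3) reversed and × 2 (reverse to put CH3NH2(g) on the reactant side; scale by 2 for the 2 CH3NH2(g)): (-2)·(-23.0) = +46.0 kJ
(4) reversed (HCN(g) must end up as a reactant): -135.1 kJ
-26.3 = (+46.0) + (-135.1) + 2·x
x = (-26.3 − (-89.1)) / (2) = 31.4 kJ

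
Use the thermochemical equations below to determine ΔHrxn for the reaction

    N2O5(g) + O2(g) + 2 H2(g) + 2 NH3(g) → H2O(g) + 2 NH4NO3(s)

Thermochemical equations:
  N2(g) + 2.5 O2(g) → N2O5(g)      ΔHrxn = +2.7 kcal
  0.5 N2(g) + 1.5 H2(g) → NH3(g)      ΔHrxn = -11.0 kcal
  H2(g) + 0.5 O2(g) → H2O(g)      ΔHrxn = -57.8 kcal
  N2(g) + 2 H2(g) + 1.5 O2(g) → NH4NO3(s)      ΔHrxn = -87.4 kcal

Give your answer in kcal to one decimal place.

ΔHrxn = -213.3 kcal

equation 1 reversed: -2.7 kcal
equation 2 reversed and × 2: (-2)·(-11.0) = +22.0 kcal
equation 3 as written: -57.8 kcal
equation 4 × 2: (2)·(-87.4) = -174.8 kcal
ΔHrxn = (-2.7) + (+22.0) + (-57.8) + (-174.8) = -213.3 kcal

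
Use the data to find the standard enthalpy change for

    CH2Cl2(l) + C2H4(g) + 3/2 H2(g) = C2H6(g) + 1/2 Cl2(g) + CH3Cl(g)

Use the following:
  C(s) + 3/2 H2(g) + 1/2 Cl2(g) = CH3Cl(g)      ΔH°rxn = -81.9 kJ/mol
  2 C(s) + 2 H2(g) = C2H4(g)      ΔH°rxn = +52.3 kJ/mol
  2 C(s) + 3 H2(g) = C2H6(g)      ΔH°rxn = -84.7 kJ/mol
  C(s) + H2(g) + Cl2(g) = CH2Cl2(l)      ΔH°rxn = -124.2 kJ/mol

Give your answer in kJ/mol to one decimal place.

ΔH°rxn = -94.7 kJ/mol

equation 1 as written (CH3Cl(g) already on the product side): -81.9 kJ/mol
equation 2 reversed (C2H4(g) must end up as a reactant): -52.3 kJ/mol
equation 3 as written (C2H6(g) already on the product side): -84.7 kJ/mol
equation 4 reversed (CH2Cl2(l) must end up as a reactant): +124.2 kJ/mol
Summing the manipulated equations, ΔH°rxn = (-81.9) + (-52.3) + (-84.7) + (+124.2) = -94.7 kJ/mol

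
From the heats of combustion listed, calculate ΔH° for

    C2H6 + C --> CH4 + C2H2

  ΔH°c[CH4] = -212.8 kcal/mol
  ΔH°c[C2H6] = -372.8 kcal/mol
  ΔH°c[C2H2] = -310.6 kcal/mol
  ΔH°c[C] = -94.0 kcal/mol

With combustion enthalpies, reactants minus products:
= [1·(-372.8) + 1·(-94.0)] − [1·(-212.8) + 1·(-310.6)]
= 56.6 kcal/mol

ΔH° = 56.6 kcal/mol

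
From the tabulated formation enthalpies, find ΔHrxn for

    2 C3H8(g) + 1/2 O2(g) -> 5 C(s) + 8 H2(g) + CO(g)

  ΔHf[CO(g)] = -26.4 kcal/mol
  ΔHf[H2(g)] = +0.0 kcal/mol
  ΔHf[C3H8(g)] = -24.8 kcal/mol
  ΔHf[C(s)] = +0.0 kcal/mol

ΔHrxn = 23.2 kcal/mol

Products: 5·(+0.0) + 8·(+0.0) + 1·(-26.4) = -26.4
Reactants: 2·(-24.8) + 1/2·(+0.0) = -49.6
ΔHrxn = (-26.4) − (-49.6) = 23.2 kcal/mol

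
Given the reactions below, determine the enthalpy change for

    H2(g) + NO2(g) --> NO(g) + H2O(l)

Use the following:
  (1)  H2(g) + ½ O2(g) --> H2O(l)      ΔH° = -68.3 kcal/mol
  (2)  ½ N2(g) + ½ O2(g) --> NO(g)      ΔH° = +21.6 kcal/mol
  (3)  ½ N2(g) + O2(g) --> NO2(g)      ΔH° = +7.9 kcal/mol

ΔH° = -54.6 kcal/mol

(1) as written: -68.3 kcal/mol
(2) as written: +21.6 kcal/mol
(3) reversed: -7.9 kcal/mol
Combining the equations, ΔH° = (-68.3) + (+21.6) + (-7.9) = -54.6 kcal/mol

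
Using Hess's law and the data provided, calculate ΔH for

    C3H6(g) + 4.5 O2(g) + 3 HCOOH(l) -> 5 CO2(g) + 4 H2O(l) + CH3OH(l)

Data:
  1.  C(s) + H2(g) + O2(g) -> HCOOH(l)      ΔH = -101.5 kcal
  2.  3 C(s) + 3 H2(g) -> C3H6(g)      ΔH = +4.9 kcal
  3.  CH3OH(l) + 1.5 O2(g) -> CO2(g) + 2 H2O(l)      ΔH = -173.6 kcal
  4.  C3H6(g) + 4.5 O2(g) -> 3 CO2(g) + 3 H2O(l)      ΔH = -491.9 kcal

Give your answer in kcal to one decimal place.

eq. 1 reversed and × 3 (reverse to put HCOOH(l) on the reactant side; ×3 to match 3 HCOOH(l) in the target): (-3)·(-101.5) = +304.5 kcal
eq. 2 as written: +4.9 kcal
eq. 3 reversed (CH3OH(l) must end up as a product): +173.6 kcal
eq. 4 × 2: (2)·(-491.9) = -983.8 kcal
ΔH = (+304.5) + (+4.9) + (+173.6) + (-983.8) = -500.8 kcal

ΔH = -500.8 kcal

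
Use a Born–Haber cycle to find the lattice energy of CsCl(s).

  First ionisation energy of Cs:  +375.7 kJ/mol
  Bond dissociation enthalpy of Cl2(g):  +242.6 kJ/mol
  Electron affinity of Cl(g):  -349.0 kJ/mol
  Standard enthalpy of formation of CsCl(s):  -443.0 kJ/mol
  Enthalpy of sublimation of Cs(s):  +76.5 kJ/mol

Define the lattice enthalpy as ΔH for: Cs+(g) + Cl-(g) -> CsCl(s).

U = -667.5 kJ/mol

ΔHf° = 1·ΔHsub + 1·(ΣIE) + 1/2·D(Cl2) + 1·EA + U
-443.0 = 1·(+76.5) + 1·(+375.7) + 1/2·(+242.6) + 1·(-349.0) + U
U = -443.0 − (+224.5) = -667.5 kJ/mol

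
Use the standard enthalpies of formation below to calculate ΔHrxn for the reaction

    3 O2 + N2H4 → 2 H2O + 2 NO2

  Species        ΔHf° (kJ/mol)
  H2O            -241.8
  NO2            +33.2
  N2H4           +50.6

Products: 2·(-241.8) + 2·(+33.2) = -417.2
Reactants: 3·(+0.0) + 1·(+50.6) = +50.6
ΔHrxn = (-417.2) − (+50.6) = -467.8 kJ/mol

ΔHrxn = -467.8 kJ/mol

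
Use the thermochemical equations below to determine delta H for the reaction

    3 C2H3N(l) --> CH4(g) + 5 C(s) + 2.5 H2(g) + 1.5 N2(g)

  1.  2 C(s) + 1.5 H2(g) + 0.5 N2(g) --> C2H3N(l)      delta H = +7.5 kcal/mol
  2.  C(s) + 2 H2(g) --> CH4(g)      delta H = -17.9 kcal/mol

delta H = -40.4 kcal/mol

eq. 1 reversed and × 3 (C2H3N(l) must end up as a reactant; ×3 to match 3 C2H3N(l) in the target): (-3)·(+7.5) = -22.5 kcal/mol
eq. 2 as written (CH4(g) already on the product side): -17.9 kcal/mol
delta H = (-22.5) + (-17.9) = -40.4 kcal/mol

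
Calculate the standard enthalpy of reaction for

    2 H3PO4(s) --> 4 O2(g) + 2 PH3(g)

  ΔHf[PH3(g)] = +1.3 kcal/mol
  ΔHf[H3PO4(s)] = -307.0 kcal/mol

ΔH°rxn = Σ nΔHf°(products) − Σ nΔHf°(reactants).
Products: 4·(+0.0) + 2·(+1.3) = +2.6
Reactants: 2·(-307.0) = -614.0
ΔH_rxn = (+2.6) − (-614.0) = 616.6 kcal/mol

ΔH_rxn = 616.6 kcal/mol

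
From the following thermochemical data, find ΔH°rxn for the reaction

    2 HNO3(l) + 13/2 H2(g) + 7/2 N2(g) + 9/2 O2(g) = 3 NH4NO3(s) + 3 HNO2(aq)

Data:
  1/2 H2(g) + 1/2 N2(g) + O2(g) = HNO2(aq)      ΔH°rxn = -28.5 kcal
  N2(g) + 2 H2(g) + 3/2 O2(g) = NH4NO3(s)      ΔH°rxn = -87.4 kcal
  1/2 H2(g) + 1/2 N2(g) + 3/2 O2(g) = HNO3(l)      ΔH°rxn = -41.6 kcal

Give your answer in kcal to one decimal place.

ΔH°rxn = -264.5 kcal

equation 1 × 3 (×3 to match 3 HNO2(aq) in the target): (3)·(-28.5) = -85.5 kcal
equation 2 × 3 (scale by 3 for the 3 NH4NO3(s)): (3)·(-87.4) = -262.2 kcal
equation 3 reversed and × 2 (HNO3(l) must end up as a reactant; ×2 to match 2 HNO3(l) in the target): (-2)·(-41.6) = +83.2 kcal
ΔH°rxn = (3)·(-28.5) + (3)·(-87.4) + (-2)·(-41.6) = -264.5 kcal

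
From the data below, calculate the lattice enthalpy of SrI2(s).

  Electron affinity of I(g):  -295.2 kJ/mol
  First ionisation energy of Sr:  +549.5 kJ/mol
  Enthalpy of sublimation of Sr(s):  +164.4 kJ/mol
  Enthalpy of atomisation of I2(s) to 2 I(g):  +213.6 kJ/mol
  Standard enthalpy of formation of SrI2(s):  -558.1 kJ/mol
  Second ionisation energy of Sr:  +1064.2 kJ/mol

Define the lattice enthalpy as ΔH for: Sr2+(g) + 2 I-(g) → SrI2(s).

ΔHf° = 1·ΔHsub + 1·(ΣIE) + 1·D(I2) + 2·EA + U
-558.1 = 1·(+164.4) + 1·(+1613.7) + 1·(+213.6) + 2·(-295.2) + U
U = -558.1 − (+1401.3) = -1959.4 kJ/mol

U = -1959.4 kJ/mol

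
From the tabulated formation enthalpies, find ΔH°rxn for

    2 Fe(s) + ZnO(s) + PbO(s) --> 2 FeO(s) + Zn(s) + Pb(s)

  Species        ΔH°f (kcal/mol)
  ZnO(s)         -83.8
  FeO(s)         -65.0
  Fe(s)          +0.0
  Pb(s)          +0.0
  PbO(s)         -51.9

ΔH°rxn = 5.7 kcal/mol

ΔH°rxn = Σ nΔHf°(products) − Σ nΔHf°(reactants).
Products: 2·(-65.0) + 1·(+0.0) + 1·(+0.0) = -130.0
Reactants: 2·(+0.0) + 1·(-83.8) + 1·(-51.9) = -135.7
ΔH°rxn = (-130.0) − (-135.7) = 5.7 kcal/mol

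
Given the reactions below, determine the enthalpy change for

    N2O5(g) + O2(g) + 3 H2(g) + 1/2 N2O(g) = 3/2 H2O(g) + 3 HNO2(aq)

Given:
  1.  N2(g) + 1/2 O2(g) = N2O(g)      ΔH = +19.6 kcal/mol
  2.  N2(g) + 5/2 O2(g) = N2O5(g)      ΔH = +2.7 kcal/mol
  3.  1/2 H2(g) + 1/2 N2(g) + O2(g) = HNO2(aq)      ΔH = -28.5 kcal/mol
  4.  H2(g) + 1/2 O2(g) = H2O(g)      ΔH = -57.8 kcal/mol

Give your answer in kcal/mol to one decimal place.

ΔH = -184.7 kcal/mol

eq. 1 reversed and × 1/2 (N2O(g) must end up as a reactant; scale by 1/2 for the 1/2 N2O(g)): (-1/2)·(+19.6) = -9.8 kcal/mol
eq. 2 reversed (reverse to put N2O5(g) on the reactant side): -2.7 kcal/mol
eq. 3 × 3 (×3 to match 3 HNO2(aq) in the target): (3)·(-28.5) = -85.5 kcal/mol
eq. 4 × 3/2 (×3/2 to match 3/2 H2O(g) in the target): (3/2)·(-57.8) = -86.7 kcal/mol
Since enthalpy is a state function, ΔH = (-1/2)·(+19.6) + (-1)·(+2.7) + (3)·(-28.5) + (3/2)·(-57.8) = -184.7 kcal/mol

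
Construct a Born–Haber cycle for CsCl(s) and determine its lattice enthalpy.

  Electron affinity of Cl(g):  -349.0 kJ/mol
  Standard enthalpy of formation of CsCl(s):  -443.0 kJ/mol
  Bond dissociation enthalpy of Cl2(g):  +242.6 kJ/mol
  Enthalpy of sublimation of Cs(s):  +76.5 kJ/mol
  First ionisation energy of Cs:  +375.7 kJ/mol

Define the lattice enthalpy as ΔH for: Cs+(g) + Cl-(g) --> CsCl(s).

U = -667.5 kJ/mol

ΔHf° = 1·ΔHsub + 1·(ΣIE) + 1/2·D(Cl2) + 1·EA + U
-443.0 = 1·(+76.5) + 1·(+375.7) + 1/2·(+242.6) + 1·(-349.0) + U
U = -443.0 − (+224.5) = -667.5 kJ/mol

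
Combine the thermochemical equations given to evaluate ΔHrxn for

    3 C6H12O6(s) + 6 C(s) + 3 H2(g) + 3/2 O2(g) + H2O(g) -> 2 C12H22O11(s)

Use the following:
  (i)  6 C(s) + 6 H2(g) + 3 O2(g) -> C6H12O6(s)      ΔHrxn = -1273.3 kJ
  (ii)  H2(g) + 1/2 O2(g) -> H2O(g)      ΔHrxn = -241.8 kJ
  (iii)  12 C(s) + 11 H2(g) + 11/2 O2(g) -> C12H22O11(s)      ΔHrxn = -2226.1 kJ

ΔHrxn = -390.5 kJ

(i) reversed and × 3 (reverse to put C6H12O6(s) on the reactant side; scale by 3 for the 3 C6H12O6(s)): (-3)·(-1273.3) = +3819.9 kJ
(ii) reversed (H2O(g) must end up as a reactant): +241.8 kJ
(iii) × 2 (scale by 2 for the 2 C12H22O11(s)): (2)·(-2226.1) = -4452.2 kJ
By Hess's law, ΔHrxn = (-3)·(-1273.3) + (-1)·(-241.8) + (2)·(-2226.1) = -390.5 kJ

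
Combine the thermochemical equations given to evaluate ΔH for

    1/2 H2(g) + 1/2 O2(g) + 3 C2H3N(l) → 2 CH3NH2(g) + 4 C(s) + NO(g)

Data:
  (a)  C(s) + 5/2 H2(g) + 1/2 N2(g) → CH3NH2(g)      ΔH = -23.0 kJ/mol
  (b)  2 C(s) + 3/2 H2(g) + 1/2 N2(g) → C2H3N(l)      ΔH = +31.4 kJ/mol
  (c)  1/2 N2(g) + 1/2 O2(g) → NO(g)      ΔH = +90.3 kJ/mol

ΔH = -49.9 kJ/mol

(a) × 2 (×2 to match 2 CH3NH2(g) in the target): (2)·(-23.0) = -46.0 kJ/mol
(b) reversed and × 3 (C2H3N(l) must end up as a reactant; scale by 3 for the 3 C2H3N(l)): (-3)·(+31.4) = -94.2 kJ/mol
(c) as written (NO(g) already on the product side): +90.3 kJ/mol
ΔH = (2)·(-23.0) + (-3)·(+31.4) + (1)·(+90.3) = -49.9 kJ/mol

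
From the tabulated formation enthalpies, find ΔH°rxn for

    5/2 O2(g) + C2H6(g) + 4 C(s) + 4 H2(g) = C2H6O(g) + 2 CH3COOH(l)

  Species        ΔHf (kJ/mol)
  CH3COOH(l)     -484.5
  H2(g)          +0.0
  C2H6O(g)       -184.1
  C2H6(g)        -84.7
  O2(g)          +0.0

ΔH°rxn = -1068.4 kJ/mol

Products: 1·(-184.1) + 2·(-484.5) = -1153.1
Reactants: 5/2·(+0.0) + 1·(-84.7) + 4·(+0.0) + 4·(+0.0) = -84.7
ΔH°rxn = (-1153.1) − (-84.7) = -1068.4 kJ/mol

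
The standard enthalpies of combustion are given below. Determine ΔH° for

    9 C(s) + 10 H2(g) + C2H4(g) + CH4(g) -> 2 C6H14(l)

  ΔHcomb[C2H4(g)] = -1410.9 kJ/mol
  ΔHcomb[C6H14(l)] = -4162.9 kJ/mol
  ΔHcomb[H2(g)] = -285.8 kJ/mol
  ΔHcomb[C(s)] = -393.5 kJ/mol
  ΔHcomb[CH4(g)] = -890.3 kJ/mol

Using ΔH = Σ nΔHc°(reactants) − Σ nΔHc°(products):
= [9·(-393.5) + 10·(-285.8) + 1·(-1410.9) + 1·(-890.3)] − [2·(-4162.9)]
= -374.9 kJ/mol

ΔH° = -374.9 kJ/mol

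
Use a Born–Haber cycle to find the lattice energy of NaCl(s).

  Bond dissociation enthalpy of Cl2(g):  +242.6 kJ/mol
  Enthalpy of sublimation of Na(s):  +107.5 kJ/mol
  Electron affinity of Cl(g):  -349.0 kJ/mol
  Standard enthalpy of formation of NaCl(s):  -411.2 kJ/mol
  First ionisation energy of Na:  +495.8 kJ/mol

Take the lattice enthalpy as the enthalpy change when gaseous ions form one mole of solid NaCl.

U = -786.8 kJ/mol

ΔHf° = 1·ΔHsub + 1·(ΣIE) + 1/2·D(Cl2) + 1·EA + U
-411.2 = 1·(+107.5) + 1·(+495.8) + 1/2·(+242.6) + 1·(-349.0) + U
U = -411.2 − (+375.6) = -786.8 kJ/mol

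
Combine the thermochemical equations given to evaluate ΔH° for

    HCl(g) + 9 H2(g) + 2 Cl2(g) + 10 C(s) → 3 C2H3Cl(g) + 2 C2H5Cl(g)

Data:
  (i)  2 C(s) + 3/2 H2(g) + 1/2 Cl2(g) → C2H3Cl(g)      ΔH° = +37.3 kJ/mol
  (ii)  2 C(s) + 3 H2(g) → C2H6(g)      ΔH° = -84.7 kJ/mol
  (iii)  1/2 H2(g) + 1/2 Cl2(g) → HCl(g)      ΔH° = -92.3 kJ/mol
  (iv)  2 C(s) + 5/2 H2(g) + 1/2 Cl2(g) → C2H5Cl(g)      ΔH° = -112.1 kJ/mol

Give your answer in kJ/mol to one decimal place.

(i) × 3: (3)·(+37.3) = +111.9 kJ/mol
(ii): not needed.
(iii) reversed: +92.3 kJ/mol
(iv) × 2: (2)·(-112.1) = -224.2 kJ/mol
Combining the equations, ΔH° = (3)·(+37.3) + (-1)·(-92.3) + (2)·(-112.1) = -20.0 kJ/mol

ΔH° = -20.0 kJ/mol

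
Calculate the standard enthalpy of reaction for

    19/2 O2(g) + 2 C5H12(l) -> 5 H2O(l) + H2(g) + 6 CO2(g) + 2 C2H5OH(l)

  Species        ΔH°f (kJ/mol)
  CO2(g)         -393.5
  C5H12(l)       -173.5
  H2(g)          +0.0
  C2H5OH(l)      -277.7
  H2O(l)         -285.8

ΔHrxn = -3998.4 kJ/mol

Products: 5·(-285.8) + 1·(+0.0) + 6·(-393.5) + 2·(-277.7) = -4345.4
Reactants: 19/2·(+0.0) + 2·(-173.5) = -347.0
ΔHrxn = (-4345.4) − (-347.0) = -3998.4 kJ/mol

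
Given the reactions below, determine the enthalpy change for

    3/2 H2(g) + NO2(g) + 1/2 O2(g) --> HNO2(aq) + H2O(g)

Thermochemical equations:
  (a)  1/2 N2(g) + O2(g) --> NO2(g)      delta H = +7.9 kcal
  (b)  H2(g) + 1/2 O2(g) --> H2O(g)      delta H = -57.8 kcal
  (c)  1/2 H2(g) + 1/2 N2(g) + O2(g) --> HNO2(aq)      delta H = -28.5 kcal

(a) reversed (NO2(g) must end up as a reactant): -7.9 kcal
(b) as written (H2O(g) already on the product side): -57.8 kcal
(c) as written (HNO2(aq) already on the product side): -28.5 kcal
Since enthalpy is a state function, delta H = (-1)·(+7.9) + (1)·(-57.8) + (1)·(-28.5) = -94.2 kcal

delta H = -94.2 kcal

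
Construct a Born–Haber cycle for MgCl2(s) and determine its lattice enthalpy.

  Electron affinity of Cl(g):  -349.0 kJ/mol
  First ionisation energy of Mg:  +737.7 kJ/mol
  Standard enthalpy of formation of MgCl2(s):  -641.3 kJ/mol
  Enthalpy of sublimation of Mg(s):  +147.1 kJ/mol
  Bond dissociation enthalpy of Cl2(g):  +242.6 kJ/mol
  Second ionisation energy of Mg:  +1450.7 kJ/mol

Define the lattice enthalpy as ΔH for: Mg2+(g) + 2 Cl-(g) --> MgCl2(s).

U = -2521.4 kJ/mol

ΔHf° = 1·ΔHsub + 1·(ΣIE) + 1·D(Cl2) + 2·EA + U
-641.3 = 1·(+147.1) + 1·(+2188.4) + 1·(+242.6) + 2·(-349.0) + U
U = -641.3 − (+1880.1) = -2521.4 kJ/mol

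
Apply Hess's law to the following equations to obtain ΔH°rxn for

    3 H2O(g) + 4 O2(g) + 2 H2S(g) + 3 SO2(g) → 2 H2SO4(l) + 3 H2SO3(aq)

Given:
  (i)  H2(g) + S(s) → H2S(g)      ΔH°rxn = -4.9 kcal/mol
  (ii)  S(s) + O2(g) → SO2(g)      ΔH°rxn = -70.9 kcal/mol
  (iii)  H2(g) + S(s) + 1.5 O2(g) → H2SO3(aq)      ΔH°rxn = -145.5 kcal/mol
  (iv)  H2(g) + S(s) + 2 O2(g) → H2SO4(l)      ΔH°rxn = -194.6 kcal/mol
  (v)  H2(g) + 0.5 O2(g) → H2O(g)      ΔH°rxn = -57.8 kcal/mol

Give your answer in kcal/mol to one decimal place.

ΔH°rxn = -429.8 kcal/mol

(i) reversed and × 2 (H2S(g) must end up as a reactant; scale by 2 for the 2 H2S(g)): (-2)·(-4.9) = +9.8 kcal/mol
(ii) reversed and × 3 (reverse to put SO2(g) on the reactant side; ×3 to match 3 SO2(g) in the target): (-3)·(-70.9) = +212.7 kcal/mol
(iii) × 3 (scale by 3 for the 3 H2SO3(aq)): (3)·(-145.5) = -436.5 kcal/mol
(iv) × 2 (×2 to match 2 H2SO4(l) in the target): (2)·(-194.6) = -389.2 kcal/mol
(v) reversed and × 3 (reverse to put H2O(g) on the reactant side; ×3 to match 3 H2O(g) in the target): (-3)·(-57.8) = +173.4 kcal/mol
ΔH°rxn = (+9.8) + (+212.7) + (-436.5) + (-389.2) + (+173.4) = -429.8 kcal/mol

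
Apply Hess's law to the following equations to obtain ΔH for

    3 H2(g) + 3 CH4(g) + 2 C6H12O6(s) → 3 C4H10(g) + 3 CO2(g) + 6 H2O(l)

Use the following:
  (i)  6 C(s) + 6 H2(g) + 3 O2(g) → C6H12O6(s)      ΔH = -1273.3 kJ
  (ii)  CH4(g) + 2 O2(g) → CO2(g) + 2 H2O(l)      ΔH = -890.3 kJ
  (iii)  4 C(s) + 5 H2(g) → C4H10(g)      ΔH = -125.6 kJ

(i) reversed and × 2: (-2)·(-1273.3) = +2546.6 kJ
(ii) × 3: (3)·(-890.3) = -2670.9 kJ
(iii) × 3: (3)·(-125.6) = -376.8 kJ
By Hess's law, ΔH = (+2546.6) + (-2670.9) + (-376.8) = -501.1 kJ

ΔH = -501.1 kJ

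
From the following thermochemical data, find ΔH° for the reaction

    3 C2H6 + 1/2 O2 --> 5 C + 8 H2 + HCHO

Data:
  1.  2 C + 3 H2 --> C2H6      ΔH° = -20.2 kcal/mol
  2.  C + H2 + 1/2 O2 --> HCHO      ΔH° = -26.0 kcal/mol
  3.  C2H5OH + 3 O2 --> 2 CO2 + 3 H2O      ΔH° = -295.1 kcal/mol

eq. 1 reversed and × 3 (C2H6 must end up as a reactant; ×3 to match 3 C2H6 in the target): (-3)·(-20.2) = +60.6 kcal/mol
eq. 2 as written (HCHO already on the product side): -26.0 kcal/mol
eq. 3: not needed (C2H5OH appears nowhere else).
Since enthalpy is a state function, ΔH° = (+60.6) + (-26.0) = 34.6 kcal/mol

ΔH° = 34.6 kcal/mol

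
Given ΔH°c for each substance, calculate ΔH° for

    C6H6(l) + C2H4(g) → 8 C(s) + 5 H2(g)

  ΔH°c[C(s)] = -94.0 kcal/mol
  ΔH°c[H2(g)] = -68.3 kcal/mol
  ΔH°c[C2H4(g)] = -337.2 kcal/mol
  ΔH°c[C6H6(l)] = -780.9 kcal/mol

ΔH° = -24.6 kcal/mol

Using ΔH = Σ nΔHc°(reactants) − Σ nΔHc°(products):
= [1·(-780.9) + 1·(-337.2)] − [8·(-94.0) + 5·(-68.3)]
= -24.6 kcal/mol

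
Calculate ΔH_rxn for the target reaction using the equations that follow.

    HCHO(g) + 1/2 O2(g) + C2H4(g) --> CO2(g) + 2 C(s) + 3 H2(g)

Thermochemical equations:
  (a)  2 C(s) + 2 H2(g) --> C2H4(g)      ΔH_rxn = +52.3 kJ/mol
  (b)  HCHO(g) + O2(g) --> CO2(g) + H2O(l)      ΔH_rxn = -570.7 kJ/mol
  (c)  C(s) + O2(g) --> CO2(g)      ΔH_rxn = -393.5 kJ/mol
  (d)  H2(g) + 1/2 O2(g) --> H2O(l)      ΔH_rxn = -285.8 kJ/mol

ΔH_rxn = -337.2 kJ/mol

(a) reversed (C2H4(g) must end up as a reactant): -52.3 kJ/mol
(b) as written (HCHO(g) already on the reactant side): -570.7 kJ/mol
(c): not needed.
(d) reversed: +285.8 kJ/mol
ΔH_rxn = (-52.3) + (-570.7) + (+285.8) = -337.2 kJ/mol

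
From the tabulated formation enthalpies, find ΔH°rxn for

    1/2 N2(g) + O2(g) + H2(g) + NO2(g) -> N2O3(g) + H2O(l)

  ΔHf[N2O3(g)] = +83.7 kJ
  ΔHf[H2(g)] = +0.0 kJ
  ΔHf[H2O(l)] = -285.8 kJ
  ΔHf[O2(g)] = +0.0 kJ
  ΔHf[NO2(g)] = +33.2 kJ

Products: 1·(+83.7) + 1·(-285.8) = -202.1
Reactants: 1/2·(+0.0) + 1·(+0.0) + 1·(+0.0) + 1·(+33.2) = +33.2
ΔH°rxn = (-202.1) − (+33.2) = -235.3 kJ

ΔH°rxn = -235.3 kJ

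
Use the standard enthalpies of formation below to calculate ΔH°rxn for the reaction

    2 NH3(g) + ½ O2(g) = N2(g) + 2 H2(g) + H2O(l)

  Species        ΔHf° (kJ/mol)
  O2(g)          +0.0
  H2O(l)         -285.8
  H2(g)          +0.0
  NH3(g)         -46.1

ΔH°rxn = -193.6 kJ/mol

Products: 1·(+0.0) + 2·(+0.0) + 1·(-285.8) = -285.8
Reactants: 2·(-46.1) + 1/2·(+0.0) = -92.2
ΔH°rxn = (-285.8) − (-92.2) = -193.6 kJ/mol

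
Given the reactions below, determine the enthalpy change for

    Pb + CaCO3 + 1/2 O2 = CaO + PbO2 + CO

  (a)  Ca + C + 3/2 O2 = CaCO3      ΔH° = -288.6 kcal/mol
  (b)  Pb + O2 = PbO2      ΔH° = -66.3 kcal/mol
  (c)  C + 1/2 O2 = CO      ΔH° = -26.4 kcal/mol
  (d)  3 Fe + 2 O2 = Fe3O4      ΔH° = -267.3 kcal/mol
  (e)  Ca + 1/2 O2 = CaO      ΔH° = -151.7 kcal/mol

(a) reversed: +288.6 kcal/mol
(b) as written: -66.3 kcal/mol
(c) as written: -26.4 kcal/mol
(d): not needed.
(e) as written: -151.7 kcal/mol
Since enthalpy is a state function, ΔH° = (-1)·(-288.6) + (1)·(-66.3) + (1)·(-26.4) + (1)·(-151.7) = 44.2 kcal/mol

ΔH° = 44.2 kcal/mol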